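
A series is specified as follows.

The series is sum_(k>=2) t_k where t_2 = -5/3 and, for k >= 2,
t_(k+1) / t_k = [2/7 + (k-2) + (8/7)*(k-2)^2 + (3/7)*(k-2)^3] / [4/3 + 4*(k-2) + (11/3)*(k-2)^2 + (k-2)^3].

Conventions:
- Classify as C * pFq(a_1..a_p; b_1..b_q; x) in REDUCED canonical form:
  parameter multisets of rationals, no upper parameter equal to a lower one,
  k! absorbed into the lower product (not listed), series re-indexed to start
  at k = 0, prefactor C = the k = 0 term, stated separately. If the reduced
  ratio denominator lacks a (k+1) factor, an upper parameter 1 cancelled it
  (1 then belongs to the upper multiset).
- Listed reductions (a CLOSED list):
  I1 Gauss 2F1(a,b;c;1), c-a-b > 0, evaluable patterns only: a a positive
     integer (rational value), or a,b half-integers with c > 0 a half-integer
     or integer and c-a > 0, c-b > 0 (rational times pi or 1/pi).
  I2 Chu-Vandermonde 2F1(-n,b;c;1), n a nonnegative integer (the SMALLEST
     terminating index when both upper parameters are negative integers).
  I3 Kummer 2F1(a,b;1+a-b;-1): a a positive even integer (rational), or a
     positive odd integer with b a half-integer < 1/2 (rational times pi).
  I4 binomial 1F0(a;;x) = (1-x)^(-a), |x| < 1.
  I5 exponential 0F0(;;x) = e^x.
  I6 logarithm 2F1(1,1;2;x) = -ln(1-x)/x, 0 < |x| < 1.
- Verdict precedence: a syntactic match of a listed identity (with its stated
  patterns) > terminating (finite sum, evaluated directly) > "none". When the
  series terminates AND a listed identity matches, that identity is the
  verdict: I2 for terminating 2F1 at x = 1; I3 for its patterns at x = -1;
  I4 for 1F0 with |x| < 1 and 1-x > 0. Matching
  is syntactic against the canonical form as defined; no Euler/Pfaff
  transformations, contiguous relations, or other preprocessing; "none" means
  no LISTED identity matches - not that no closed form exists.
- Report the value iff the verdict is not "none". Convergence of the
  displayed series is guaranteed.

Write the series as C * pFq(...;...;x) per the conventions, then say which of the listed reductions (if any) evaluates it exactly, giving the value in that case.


The tell: from the first term -5/3: roots of the ratio polynomials (C = -5/3) are the negated parameters.
Ratio: r(k) = (3/7) * (k+1) (k+1) / [(k+2) (k+1)] - poly over poly, x = (3/7) from leading terms; C = -5/3 at k = 0.

Classification (C = -5/3): 2F1 with upper {1, 1}, lower {2}, argument x = 3/7. Verdict: logarithm (I6) fires (the logarithm: parameters (1,1;2), x = 3/7). Value: (35/9) * ln(4/7).


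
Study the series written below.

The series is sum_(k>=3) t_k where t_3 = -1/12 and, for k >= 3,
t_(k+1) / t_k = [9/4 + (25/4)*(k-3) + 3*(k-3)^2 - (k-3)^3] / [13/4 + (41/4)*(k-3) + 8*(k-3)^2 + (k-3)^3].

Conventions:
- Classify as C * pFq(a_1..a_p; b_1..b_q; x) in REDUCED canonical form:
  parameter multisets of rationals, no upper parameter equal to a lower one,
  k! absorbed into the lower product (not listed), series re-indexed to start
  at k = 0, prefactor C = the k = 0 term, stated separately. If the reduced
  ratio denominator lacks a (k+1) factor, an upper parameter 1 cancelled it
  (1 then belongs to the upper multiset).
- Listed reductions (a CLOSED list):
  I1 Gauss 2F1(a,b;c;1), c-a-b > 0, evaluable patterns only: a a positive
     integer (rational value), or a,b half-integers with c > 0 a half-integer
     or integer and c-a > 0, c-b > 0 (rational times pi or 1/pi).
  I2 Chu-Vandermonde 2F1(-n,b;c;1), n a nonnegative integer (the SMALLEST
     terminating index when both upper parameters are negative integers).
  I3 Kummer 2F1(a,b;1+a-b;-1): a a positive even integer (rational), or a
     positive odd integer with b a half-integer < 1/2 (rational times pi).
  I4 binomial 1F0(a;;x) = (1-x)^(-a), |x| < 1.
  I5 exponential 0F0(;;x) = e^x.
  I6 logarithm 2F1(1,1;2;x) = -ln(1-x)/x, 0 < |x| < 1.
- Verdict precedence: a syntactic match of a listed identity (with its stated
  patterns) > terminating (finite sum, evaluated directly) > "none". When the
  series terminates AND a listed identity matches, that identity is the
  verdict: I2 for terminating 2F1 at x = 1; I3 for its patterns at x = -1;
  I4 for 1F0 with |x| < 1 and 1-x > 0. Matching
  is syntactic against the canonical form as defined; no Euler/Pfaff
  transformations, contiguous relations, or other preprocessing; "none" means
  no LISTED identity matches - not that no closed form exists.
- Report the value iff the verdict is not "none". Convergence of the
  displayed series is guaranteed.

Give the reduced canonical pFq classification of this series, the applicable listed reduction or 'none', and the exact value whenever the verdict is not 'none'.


Prefactor -1/12, argument -1: 2F1 with upper {-9/2, 1} over lower {13/2}. Verdict at x = -1: Kummer's theorem (I3) matches (x = -1; c = 13/2 equals 1+a-b for upper {-9/2, 1}: listed pattern). Its exact value is (-231/4096) * pi.

Key observation: t_0 = -1/12 here, and the parameter 1/2 appears in both the upper and lower lists and cancels.
Step ratio: r(k) = (-1) * (k-9/2) (k+1) / [(k+13/2) (k+1)] ; factor over Q: parameters, x = (-1), and C = -1/12.


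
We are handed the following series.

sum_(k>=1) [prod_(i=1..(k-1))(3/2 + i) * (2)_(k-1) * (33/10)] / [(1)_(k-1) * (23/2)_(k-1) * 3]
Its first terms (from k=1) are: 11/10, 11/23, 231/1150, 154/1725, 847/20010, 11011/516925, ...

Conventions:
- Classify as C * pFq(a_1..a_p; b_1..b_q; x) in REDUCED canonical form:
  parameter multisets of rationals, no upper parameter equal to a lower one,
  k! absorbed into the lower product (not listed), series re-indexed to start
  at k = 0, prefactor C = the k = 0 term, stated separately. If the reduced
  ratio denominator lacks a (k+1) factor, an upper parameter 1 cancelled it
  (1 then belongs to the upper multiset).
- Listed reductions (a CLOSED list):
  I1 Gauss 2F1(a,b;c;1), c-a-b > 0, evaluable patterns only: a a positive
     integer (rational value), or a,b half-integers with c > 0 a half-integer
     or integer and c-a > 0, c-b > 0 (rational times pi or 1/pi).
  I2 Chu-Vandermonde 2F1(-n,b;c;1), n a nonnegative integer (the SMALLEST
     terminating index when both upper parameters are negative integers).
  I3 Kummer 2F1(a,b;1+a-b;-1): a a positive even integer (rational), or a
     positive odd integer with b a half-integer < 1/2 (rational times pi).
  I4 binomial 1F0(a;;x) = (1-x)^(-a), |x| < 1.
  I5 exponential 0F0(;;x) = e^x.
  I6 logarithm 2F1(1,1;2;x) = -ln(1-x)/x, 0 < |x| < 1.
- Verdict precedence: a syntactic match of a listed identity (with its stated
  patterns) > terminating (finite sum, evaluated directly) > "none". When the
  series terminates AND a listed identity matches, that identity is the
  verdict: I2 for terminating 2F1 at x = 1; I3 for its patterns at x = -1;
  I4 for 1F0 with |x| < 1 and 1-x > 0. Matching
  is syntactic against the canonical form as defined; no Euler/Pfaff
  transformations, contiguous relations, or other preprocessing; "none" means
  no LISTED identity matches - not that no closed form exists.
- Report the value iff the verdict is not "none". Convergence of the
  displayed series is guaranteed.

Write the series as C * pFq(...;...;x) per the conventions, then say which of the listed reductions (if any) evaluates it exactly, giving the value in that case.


x = 1 here; the reduced form reads 2F1, upper {2, 5/2}, lower {23/2}, C = 11/10. Verdict: this is Gauss (I1, integer-parameter pattern) (x = 1: the Gamma ratio telescopes since c-a-b = 7 > 0 and a = 2 in Z>0). Its exact value is 627/320.

Structural cue: with t_0 = 11/10, the running product (C = 11/10, x = 1) telescopes to a rising factorial.
Term ratio: r(k) = 1 * (k+2) (k+5/2) / [(k+23/2) (k+1)] ; factor over Q: parameters, x = 1, and C = 11/10.


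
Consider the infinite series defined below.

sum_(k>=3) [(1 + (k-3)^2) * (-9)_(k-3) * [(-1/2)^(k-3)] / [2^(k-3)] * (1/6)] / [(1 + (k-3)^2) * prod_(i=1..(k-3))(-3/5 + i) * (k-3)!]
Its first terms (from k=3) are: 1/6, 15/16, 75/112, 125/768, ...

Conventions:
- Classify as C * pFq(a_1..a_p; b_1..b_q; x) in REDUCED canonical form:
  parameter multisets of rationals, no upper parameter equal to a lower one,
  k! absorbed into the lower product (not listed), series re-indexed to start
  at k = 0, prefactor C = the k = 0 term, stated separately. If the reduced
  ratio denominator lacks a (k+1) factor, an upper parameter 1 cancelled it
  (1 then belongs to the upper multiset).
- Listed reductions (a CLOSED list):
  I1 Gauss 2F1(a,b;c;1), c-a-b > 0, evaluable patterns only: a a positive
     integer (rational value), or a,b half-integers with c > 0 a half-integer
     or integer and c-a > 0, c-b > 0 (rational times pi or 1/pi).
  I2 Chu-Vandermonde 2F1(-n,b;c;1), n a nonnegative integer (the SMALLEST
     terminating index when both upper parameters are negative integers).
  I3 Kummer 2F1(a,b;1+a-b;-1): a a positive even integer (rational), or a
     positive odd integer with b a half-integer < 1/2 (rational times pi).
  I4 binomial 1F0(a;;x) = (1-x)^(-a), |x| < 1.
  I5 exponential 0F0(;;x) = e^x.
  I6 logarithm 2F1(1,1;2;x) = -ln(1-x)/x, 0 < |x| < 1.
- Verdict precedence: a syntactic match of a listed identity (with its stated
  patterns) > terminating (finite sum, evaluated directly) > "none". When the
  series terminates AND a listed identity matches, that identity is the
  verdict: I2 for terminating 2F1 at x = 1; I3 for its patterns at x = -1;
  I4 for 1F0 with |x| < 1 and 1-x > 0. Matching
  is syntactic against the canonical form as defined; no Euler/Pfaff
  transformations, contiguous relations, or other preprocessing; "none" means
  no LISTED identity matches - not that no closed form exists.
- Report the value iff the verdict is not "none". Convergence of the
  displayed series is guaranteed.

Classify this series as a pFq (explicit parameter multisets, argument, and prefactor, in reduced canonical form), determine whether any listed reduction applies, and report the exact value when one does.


With C = 1/6: the canonical form is 1F1(-9; 2/5; -1/4). Verdict: terminating. (-9)_k vanishes past k = 9, leaving a 10-term sum, computed directly. Sum: 7013086889655689/3586204813492224.

Structural cue: with t_0 = 1/6, the factor k^2 + 1 cancels (top and bottom), leaving prefactor 1/6.
Step ratio: r(k) = (-1/4) * (k-9) / [(k+2/5) (k+1)] - rational; roots negated = parameters, x = (-1/4), C = 1/6.


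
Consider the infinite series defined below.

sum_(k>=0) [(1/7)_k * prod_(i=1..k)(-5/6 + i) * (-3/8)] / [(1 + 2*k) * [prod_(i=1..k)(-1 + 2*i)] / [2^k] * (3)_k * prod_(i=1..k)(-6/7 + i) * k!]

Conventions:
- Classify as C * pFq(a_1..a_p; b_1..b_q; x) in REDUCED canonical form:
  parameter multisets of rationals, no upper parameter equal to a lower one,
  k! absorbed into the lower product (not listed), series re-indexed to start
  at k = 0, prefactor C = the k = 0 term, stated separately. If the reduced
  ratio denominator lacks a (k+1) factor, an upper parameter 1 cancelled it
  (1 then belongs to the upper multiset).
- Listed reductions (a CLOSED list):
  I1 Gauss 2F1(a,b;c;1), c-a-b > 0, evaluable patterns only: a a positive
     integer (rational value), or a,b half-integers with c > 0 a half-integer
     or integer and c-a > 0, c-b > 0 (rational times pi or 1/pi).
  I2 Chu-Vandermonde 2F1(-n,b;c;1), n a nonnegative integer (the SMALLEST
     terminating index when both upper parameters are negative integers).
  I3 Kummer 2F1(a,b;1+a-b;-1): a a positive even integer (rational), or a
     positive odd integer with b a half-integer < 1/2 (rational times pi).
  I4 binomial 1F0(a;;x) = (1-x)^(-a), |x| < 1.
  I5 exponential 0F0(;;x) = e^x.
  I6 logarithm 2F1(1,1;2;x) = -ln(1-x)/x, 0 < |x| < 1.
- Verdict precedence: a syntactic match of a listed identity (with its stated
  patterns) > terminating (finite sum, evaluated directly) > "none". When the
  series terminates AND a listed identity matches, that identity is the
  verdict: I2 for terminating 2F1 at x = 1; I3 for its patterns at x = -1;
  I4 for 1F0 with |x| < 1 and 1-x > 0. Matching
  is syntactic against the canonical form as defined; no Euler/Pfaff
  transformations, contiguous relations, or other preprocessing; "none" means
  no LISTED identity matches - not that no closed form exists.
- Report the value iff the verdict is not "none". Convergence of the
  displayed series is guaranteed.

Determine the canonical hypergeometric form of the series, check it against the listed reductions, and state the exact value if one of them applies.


At argument 1: a 1F2 with upper {1/6}, lower {3/2, 3}, scaled by C = -3/8. Verdict: none here - no I1-I6 shape fits x = 1 with lower {3/2, 3}.

First insight: from the first term -3/8: the lower running product (prefactor -3/8) is a rising factorial.
Step ratio: r(k) = 1 * (k+1/6) / [(k+3/2) (k+3) (k+1)] - rational in k. x = 1; t_0 = -3/8; negate the roots.


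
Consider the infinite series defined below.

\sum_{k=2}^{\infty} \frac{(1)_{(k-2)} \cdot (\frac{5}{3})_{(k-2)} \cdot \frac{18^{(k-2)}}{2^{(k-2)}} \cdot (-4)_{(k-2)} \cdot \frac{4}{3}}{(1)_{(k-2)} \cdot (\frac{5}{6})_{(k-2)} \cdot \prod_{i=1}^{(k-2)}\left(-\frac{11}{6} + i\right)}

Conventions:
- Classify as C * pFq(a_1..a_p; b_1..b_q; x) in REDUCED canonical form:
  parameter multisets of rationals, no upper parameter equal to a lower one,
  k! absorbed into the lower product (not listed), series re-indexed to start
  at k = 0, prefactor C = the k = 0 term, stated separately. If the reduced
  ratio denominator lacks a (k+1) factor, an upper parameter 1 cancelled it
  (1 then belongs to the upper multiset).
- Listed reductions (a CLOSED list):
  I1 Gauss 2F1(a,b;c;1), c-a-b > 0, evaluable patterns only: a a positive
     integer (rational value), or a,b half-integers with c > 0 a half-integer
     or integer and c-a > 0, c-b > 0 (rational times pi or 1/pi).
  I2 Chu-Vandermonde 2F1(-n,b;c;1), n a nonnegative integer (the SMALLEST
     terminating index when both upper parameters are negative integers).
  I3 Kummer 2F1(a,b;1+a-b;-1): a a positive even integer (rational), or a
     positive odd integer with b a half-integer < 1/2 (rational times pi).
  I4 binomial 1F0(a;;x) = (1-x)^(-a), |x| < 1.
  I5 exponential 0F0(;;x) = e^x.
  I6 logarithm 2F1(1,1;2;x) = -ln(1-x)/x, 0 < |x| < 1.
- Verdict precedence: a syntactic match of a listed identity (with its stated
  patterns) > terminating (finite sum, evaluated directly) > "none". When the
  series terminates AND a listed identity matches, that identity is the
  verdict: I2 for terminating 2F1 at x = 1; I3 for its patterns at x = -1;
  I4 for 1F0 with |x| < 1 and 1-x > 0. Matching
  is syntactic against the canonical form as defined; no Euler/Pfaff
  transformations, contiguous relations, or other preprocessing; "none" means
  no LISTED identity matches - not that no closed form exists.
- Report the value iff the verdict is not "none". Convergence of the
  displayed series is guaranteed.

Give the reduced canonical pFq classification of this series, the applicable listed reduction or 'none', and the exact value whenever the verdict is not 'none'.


At argument 9: a 3F2 with upper {-4, 1, \frac{5}{3}}, lower {-\frac{5}{6}, \frac{5}{6}}, scaled by C = \frac{4}{3}. Verdict: terminating - upper parameter -4 makes this a finite sum (last index 4), evaluated exactly. Its exact value is -\frac{13067485275476}{5870865}.

Key step: x = 9 and (1)_k (C = 4/3) is k! itself.
Step ratio: r(k) = 9 * (k-4) (k+1) (k+\frac{5}{3}) / [(k-\frac{5}{6}) (k+\frac{5}{6}) (k+1)] - rational in k. x = 9; t_0 = \frac{4}{3}; negate the roots.


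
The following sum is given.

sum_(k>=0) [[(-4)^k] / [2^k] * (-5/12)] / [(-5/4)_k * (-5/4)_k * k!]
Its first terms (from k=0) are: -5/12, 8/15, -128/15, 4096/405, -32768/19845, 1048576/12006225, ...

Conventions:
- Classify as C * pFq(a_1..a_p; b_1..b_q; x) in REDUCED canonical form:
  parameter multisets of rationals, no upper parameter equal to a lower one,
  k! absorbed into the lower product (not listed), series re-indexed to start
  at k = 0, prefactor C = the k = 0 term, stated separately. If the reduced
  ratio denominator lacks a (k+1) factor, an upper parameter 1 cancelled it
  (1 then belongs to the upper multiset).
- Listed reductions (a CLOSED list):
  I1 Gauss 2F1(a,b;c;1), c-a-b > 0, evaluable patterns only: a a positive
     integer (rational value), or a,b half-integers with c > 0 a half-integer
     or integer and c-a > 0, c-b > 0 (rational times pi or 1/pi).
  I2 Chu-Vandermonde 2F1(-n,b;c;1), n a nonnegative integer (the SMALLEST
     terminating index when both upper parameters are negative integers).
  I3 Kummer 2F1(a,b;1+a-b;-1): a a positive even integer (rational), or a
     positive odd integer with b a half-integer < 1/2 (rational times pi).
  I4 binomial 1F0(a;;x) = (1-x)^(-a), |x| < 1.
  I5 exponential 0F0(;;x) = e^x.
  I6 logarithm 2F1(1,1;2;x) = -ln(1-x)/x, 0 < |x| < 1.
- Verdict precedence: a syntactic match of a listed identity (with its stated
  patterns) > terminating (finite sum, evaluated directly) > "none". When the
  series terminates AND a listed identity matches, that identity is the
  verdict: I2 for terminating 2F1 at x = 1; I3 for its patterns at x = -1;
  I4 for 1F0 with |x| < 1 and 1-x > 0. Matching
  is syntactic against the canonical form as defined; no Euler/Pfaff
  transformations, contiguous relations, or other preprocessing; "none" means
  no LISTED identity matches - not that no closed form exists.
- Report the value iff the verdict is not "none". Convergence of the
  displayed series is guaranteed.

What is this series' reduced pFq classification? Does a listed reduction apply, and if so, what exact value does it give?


Key step: x = (-2) and the two k-th powers (C = -5/12) combine into one argument.
Adjacent-term ratio: r(k) = (-2) * 1 / [(k-5/4) (k-5/4) (k+1)] - poly over poly, x = (-2) from leading terms; C = -5/12 at k = 0.

Reduced: x = -2, 0F2, upper = {-}, lower = {-5/4, -5/4}, C = -5/12. Verdict: none. A 0F2 with upper {-} fits none of I1-I6 at x = -2; the sum runs forever.


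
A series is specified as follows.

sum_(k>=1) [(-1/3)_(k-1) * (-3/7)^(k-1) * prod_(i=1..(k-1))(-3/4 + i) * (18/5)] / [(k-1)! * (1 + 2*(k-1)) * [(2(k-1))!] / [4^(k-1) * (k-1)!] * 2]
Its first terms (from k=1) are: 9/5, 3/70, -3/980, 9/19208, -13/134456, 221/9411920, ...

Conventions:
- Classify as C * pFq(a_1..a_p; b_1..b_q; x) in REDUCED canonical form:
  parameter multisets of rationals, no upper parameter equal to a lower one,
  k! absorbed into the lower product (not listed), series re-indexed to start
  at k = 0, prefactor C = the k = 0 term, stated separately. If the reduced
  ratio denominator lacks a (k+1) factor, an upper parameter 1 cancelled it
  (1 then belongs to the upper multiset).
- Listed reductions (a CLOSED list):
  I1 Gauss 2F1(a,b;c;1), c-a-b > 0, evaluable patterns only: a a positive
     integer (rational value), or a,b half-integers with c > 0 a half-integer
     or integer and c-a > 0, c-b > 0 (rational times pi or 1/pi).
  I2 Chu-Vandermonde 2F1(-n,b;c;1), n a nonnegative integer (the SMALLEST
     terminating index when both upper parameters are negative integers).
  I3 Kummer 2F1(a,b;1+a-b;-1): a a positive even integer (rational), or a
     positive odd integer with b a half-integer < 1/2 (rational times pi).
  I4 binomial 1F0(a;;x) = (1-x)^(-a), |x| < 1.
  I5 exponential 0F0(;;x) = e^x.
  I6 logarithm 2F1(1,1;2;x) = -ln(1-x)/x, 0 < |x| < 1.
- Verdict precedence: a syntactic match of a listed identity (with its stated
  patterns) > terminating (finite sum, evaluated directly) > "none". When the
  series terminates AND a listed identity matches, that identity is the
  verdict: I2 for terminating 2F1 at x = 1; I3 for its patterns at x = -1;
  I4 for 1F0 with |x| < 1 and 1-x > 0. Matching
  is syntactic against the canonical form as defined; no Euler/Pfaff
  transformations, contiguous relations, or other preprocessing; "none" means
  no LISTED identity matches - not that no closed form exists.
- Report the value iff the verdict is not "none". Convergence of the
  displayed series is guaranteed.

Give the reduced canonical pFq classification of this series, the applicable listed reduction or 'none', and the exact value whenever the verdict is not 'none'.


With C = 9/5: the canonical form is 2F1(-1/3, 1/4; 3/2; -3/7). Verdict: none here - no I1-I6 shape fits x = -3/7 with lower {3/2}.

The tell: with t_0 = 9/5, the lower (2k+1) factor (C = 9/5, x = -3/7) shifts a half-integer Pochhammer.
Ratio: r(k) = (-3/7) * (k-1/3) (k+1/4) / [(k+3/2) (k+1)] ; factor over Q: parameters, x = (-3/7), and C = 9/5.


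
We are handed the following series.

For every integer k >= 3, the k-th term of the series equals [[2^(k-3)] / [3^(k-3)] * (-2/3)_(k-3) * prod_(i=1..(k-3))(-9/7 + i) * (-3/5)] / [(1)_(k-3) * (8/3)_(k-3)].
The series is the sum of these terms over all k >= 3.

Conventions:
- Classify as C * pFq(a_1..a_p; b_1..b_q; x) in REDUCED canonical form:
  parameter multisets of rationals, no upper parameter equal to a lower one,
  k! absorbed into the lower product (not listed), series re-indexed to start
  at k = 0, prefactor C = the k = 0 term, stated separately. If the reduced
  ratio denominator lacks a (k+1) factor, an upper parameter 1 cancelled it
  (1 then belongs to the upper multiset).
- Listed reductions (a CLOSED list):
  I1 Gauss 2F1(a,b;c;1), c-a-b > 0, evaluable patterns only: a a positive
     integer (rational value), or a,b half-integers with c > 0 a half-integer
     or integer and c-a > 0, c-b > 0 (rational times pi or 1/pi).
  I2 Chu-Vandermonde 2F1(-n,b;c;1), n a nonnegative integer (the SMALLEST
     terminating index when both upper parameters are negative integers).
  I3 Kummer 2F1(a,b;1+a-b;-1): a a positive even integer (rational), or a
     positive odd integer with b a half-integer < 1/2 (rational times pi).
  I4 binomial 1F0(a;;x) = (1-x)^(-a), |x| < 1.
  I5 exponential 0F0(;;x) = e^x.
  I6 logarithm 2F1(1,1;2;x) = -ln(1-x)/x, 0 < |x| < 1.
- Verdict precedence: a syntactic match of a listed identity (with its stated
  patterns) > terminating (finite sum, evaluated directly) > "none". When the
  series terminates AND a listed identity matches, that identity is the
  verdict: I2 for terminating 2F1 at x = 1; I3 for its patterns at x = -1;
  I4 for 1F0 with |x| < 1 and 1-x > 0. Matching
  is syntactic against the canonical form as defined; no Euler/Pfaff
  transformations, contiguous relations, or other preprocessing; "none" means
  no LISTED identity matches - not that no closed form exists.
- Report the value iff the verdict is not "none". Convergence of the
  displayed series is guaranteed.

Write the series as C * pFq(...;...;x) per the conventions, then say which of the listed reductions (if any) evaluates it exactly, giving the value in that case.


With C = -3/5: the canonical form is 2F1(-2/3, -2/7; 8/3; 2/3). Verdict: none (x = 2/3): each listed identity misses the multisets {-2/3, -2/7} ; {8/3}.

First insight: with t_0 = -3/5, the two geometric factors (prefactor -3/5) combine into one argument.
Step ratio: r(k) = (2/3) * (k-2/3) (k-2/7) / [(k+8/3) (k+1)] ; factor over Q: parameters, x = (2/3), and C = -3/5.


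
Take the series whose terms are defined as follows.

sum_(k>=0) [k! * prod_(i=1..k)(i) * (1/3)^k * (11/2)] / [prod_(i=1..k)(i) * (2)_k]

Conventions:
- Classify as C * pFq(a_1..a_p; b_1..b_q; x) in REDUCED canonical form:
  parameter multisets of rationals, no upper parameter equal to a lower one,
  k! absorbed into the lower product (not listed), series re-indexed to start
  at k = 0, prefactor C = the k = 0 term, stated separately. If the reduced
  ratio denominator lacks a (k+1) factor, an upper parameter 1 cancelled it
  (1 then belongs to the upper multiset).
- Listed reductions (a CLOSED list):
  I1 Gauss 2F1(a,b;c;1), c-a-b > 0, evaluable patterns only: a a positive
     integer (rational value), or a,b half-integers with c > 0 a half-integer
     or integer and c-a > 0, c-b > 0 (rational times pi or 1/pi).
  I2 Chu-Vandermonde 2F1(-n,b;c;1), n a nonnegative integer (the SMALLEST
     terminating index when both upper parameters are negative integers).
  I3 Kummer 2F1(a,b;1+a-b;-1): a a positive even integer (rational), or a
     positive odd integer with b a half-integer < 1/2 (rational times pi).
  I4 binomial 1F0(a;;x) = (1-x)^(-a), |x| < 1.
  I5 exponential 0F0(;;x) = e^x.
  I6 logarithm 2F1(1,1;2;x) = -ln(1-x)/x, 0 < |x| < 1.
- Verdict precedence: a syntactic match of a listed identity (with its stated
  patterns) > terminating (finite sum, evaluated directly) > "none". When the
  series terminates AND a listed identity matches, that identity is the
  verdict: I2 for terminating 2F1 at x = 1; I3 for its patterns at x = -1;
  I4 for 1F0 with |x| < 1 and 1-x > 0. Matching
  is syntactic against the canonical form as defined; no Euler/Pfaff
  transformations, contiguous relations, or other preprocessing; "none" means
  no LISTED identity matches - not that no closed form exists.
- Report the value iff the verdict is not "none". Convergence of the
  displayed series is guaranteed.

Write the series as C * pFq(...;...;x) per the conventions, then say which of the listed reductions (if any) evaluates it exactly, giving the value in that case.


Prefactor 11/2, argument 1/3: 2F1 with upper {1, 1} over lower {2}. Verdict: the logarithmic series (I6) fires (the logarithm: parameters (1,1;2), x = 1/3). Hence: (-33/2) * ln(2/3).

Structural cue: t_0 = 11/2 here, and the product of the first k integers (C = 11/2) is k!.
Term ratio: r(k) = (1/3) * (k+1) (k+1) / [(k+2) (k+1)] - rational; roots negated = parameters, x = (1/3), C = 11/2.


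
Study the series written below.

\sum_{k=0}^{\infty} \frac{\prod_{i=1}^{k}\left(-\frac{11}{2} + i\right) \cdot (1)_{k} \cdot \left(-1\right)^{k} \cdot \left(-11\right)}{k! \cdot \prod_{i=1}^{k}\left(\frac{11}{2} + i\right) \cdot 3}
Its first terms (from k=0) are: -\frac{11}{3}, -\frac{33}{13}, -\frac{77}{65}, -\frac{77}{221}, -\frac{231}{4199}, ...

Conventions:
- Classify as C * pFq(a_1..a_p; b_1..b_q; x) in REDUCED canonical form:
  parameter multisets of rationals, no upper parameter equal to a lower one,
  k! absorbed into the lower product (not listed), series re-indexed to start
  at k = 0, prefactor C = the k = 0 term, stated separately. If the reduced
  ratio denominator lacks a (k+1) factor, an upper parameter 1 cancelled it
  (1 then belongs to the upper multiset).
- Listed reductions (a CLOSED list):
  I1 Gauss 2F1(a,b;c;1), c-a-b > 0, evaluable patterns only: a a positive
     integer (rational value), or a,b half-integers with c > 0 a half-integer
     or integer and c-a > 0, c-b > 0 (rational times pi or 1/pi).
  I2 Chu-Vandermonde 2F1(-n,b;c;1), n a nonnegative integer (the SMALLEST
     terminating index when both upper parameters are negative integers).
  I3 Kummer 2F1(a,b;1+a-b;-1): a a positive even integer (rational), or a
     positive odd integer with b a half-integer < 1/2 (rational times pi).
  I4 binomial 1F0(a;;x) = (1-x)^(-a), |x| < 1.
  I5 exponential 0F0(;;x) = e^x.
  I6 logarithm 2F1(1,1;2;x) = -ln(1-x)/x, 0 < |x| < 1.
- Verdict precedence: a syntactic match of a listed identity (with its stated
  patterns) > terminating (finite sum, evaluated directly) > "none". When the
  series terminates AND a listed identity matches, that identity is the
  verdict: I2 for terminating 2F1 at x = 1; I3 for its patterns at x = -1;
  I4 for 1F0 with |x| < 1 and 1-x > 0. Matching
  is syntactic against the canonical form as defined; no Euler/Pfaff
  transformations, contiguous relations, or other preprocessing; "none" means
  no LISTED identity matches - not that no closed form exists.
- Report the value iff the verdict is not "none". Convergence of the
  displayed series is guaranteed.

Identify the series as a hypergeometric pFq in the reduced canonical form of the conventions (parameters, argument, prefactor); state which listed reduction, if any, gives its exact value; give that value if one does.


Prefactor -\frac{11}{3}, argument -1: 2F1 with upper {-\frac{9}{2}, 1} over lower {\frac{13}{2}}. Verdict: this is Kummer (I3) (x = -1; c = \frac{13}{2} equals 1+a-b for upper {-\frac{9}{2}, 1}: listed pattern). Value: \left(-\frac{2541}{1024}\right) \cdot \pi.

First insight: x = -1 and the constant factors (C = -11/3, x = -1) combine into one prefactor.
Consecutive-term ratio: r(k) = -1 * (k-\frac{9}{2}) (k+1) / [(k+\frac{13}{2}) (k+1)] - rational in k, leading ratio -1; with t_0 = -\frac{11}{3}, classification follows.


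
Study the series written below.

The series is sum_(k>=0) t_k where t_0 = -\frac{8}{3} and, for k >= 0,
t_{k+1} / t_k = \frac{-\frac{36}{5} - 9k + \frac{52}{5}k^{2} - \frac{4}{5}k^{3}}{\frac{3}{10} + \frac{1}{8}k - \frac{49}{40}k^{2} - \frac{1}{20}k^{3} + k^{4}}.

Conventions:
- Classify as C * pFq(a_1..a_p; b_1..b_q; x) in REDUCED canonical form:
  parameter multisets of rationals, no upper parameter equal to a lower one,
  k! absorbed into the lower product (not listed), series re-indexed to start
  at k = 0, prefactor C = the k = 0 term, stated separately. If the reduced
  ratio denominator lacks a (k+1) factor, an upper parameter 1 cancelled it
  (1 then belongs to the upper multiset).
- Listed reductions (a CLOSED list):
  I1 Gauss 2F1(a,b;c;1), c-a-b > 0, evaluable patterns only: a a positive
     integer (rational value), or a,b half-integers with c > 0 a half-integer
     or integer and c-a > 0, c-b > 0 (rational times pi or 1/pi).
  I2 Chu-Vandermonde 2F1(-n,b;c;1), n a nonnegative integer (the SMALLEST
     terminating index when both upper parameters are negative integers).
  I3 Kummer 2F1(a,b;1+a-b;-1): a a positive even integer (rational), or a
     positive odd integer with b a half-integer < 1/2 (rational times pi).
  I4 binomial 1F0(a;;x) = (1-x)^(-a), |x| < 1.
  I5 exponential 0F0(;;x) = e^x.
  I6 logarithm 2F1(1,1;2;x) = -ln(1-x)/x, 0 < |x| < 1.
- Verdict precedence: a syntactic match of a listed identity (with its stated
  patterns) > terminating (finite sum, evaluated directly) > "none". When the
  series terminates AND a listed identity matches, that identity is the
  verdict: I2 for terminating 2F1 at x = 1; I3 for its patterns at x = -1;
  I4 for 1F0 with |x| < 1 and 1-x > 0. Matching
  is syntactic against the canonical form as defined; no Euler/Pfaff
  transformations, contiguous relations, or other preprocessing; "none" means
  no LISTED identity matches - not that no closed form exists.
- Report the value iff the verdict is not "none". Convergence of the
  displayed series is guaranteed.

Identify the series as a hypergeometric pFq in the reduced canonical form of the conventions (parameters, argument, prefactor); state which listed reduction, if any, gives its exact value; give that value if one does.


Prefactor -\frac{8}{3}, argument -\frac{4}{5}: 2F2 with upper {-12, -\frac{3}{2}} over lower {-\frac{4}{5}, -\frac{3}{4}}. Verdict: terminating (-12 upstairs). 13 nonzero terms in all; added directly. Sum: -\frac{7393254367576999265368}{1037004996888966105}.

Structural cue: t_0 = -\frac{8}{3} here, and the parameter 1/2 appears in both the upper and lower lists and cancels.
Term ratio: r(k) = -\frac{4}{5} * (k-12) (k-\frac{3}{2}) / [(k-\frac{4}{5}) (k-\frac{3}{4}) (k+1)] - poly over poly, x = -\frac{4}{5} from leading terms; C = -\frac{8}{3} at k = 0.


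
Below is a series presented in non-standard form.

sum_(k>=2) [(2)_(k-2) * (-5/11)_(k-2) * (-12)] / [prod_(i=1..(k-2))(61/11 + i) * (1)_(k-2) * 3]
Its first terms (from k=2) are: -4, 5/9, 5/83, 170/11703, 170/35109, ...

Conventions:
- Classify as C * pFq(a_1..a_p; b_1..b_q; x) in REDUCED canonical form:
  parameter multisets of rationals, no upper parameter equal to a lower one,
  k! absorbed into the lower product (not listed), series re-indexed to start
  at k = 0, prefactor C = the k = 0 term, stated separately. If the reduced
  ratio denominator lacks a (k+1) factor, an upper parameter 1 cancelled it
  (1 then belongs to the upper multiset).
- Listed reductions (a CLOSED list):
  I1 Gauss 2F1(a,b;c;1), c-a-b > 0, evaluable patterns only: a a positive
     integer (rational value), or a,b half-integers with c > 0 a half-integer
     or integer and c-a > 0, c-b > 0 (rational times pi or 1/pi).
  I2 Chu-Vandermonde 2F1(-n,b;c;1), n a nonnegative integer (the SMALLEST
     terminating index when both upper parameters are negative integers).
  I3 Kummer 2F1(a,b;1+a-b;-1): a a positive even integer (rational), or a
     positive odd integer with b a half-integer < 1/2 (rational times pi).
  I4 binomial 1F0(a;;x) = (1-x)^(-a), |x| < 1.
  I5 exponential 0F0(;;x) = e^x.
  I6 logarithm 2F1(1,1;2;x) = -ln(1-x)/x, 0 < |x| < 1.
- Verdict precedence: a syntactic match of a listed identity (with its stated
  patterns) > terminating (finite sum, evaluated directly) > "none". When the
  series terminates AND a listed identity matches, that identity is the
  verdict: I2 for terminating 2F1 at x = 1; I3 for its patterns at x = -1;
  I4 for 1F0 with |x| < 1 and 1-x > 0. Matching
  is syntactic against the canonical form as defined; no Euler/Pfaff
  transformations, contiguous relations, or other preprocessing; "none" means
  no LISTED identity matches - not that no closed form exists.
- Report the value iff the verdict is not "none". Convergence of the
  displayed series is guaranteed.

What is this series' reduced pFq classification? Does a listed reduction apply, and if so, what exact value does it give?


With C = -4: the canonical form is 2F1(-5/11, 2; 72/11; 1). Verdict: Gauss (I1, integer-parameter pattern) matches (x = 1: the Gamma ratio telescopes since c-a-b = 5 > 0 and a = 2 in Z>0). Its exact value is -1220/363.

First insight: from the first term -4: the constant factors (C = -4) combine into one prefactor.
Adjacent-term ratio: r(k) = 1 * (k-5/11) (k+2) / [(k+72/11) (k+1)] - rational in k, leading ratio 1; with t_0 = -4, classification follows.


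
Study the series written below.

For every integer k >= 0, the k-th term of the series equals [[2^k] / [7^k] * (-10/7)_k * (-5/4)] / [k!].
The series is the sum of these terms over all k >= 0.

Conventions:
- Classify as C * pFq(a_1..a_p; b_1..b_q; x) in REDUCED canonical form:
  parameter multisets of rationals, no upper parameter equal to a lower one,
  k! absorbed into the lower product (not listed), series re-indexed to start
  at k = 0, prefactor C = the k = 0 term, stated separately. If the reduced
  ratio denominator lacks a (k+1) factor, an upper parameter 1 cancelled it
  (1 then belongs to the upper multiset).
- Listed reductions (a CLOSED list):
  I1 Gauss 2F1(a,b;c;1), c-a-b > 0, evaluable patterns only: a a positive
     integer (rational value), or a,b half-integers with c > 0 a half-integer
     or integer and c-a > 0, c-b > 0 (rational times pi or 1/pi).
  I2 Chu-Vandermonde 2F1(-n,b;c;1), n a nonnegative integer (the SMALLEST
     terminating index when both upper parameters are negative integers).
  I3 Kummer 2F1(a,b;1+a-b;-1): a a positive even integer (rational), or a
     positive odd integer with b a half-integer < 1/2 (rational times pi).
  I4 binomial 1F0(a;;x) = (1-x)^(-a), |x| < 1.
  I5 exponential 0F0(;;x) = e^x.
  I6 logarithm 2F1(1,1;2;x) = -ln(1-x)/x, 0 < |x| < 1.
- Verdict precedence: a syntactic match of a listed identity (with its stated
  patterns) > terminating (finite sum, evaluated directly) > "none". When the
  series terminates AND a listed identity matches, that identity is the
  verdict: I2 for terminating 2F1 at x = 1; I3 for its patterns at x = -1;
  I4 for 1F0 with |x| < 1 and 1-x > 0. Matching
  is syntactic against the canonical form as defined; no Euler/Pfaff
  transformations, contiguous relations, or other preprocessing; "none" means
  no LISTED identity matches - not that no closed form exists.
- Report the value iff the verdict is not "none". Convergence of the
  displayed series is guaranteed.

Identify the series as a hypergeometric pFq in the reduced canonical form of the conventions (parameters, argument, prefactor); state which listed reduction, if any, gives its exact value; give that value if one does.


Classification (C = -5/4): 1F0 with upper {-10/7}, lower {-}, argument x = 2/7. Verdict (x = 2/7): the binomial series (I4) applies (the 1F0 binomial series: exponent 10/7, x = 2/7). Exact value: (-5/4) * (5/7)^(10/7).

Key step: with t_0 = -5/4, the two geometric factors (C = -5/4, x = 2/7) combine into one argument.
Adjacent-term ratio: r(k) = (2/7) * (k-10/7) / [(k+1)] - rational in k. x = (2/7); t_0 = -5/4; negate the roots.


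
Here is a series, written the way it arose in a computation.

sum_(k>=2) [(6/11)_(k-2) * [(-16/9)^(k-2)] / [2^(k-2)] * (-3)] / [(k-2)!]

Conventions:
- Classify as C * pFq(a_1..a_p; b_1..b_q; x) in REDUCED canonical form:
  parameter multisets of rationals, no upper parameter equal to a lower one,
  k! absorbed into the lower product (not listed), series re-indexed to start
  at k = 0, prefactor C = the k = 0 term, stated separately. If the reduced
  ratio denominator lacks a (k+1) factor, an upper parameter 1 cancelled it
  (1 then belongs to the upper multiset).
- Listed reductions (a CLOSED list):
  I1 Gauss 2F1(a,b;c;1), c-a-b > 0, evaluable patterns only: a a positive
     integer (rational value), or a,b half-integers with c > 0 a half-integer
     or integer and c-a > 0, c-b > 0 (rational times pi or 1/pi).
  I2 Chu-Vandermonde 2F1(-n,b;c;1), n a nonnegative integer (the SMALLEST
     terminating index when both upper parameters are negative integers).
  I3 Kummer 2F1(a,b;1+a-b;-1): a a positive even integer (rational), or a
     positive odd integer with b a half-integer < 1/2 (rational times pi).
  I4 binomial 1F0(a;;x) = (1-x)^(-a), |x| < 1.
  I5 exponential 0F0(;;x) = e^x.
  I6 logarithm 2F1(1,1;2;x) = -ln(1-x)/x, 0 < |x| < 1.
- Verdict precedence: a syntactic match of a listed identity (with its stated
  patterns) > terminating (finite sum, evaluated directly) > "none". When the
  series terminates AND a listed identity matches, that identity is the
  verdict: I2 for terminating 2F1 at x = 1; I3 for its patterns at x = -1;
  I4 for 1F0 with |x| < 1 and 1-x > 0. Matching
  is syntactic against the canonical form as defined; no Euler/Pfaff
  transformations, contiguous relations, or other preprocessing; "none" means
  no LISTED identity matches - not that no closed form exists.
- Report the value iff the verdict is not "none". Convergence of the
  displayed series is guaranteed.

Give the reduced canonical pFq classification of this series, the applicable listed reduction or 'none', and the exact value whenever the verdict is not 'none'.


The series (x = -8/9) is 1F0: upper {6/11}, lower {-}, prefactor -3. Verdict: binomial (I4) fires (the 1F0 binomial series: exponent -6/11, x = -8/9). Exact value: (-3) * (17/9)^(-6/11).

The tell: with t_0 = -3, the two k-th powers (C = -3) combine into one argument.
Adjacent-term ratio: r(k) = (-8/9) * (k+6/11) / [(k+1)] - poly over poly, x = (-8/9) from leading terms; C = -3 at k = 0.


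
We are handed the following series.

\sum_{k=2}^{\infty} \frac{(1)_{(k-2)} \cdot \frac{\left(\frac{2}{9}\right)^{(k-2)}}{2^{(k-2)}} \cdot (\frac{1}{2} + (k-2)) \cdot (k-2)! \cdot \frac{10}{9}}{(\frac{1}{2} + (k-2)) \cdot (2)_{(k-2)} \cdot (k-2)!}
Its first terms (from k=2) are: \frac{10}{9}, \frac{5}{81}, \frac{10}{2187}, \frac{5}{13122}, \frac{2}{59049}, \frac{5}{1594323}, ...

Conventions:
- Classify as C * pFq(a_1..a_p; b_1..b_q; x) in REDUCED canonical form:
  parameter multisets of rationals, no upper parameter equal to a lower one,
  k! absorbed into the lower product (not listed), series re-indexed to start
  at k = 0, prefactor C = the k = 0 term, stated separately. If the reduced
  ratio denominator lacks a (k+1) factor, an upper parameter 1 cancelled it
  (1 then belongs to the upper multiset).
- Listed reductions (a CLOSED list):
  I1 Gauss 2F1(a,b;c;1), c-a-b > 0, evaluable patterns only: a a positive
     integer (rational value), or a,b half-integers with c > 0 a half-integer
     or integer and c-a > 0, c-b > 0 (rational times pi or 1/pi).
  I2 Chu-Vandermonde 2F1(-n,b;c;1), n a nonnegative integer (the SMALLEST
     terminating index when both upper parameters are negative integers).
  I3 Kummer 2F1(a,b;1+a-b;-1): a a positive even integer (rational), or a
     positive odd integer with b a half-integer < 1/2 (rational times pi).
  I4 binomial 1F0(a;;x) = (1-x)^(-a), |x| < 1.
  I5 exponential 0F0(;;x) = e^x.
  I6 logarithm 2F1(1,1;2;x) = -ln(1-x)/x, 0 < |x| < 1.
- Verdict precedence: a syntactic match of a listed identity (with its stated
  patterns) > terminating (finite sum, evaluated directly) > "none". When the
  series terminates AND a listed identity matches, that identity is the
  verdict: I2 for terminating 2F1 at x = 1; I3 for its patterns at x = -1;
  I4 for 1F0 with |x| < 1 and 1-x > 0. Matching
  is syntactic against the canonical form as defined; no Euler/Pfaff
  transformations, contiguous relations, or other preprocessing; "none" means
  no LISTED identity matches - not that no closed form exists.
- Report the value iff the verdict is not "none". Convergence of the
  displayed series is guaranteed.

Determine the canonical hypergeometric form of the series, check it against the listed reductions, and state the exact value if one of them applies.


With C = \frac{10}{9}: the canonical form is 2F1(1, 1; 2; \frac{1}{9}). Verdict at x = \frac{1}{9}: logarithm (I6) matches (the logarithm: parameters (1,1;2), x = \frac{1}{9}). Its exact value is \left(-10\right) \cdot \ln\left(\frac{8}{9}\right).

The tell: x = \frac{1}{9} and the factorial ratio (prefactor 10/9) (k+a-1)!/(a-1)! is a rising factorial (a)_k.
Step ratio: r(k) = \frac{1}{9} * (k+1) (k+1) / [(k+2) (k+1)] - rational in k. x = \frac{1}{9}; t_0 = \frac{10}{9}; negate the roots.
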